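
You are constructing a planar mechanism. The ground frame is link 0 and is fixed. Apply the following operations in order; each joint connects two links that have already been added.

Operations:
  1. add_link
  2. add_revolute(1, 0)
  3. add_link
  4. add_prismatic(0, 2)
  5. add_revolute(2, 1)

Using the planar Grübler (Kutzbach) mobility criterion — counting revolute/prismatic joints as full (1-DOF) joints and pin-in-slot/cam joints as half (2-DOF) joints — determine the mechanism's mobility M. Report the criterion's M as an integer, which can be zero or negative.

M = 0

link 0 = ground. State L|J1|J2 = 1|0|0
+link1  2|0|0
R(1,0) f=1→J1  2|1|0
+link2  3|1|0
P(0,2) f=1→J1  3|2|0
R(2,1) f=1→J1  3|3|0
M = 3(3−1)−2·3−0 = 6−6−0 = 0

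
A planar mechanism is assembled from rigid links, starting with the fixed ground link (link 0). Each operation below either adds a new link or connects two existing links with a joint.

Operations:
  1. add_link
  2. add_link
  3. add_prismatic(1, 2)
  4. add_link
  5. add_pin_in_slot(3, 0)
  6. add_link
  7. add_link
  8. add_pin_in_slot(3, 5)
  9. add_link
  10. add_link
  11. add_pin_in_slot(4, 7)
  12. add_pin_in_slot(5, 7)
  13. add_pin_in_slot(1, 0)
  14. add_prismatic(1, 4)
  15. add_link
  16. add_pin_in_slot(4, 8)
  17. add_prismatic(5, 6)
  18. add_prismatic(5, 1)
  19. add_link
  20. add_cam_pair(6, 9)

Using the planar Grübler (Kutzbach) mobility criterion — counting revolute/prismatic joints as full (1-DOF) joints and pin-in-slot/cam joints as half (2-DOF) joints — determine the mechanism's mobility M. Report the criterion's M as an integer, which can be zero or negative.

M = 12

ground; <1,0,0>
#1 <2,0,0>
#2 <3,0,0>
P:1↔2 J1 <3,1,0>
#3 <4,1,0>
PS:3↔0 J2 <4,1,1>
#4 <5,1,1>
#5 <6,1,1>
PS:3↔5 J2 <6,1,2>
#6 <7,1,2>
#7 <8,1,2>
PS:4↔7 J2 <8,1,3>
PS:5↔7 J2 <8,1,4>
PS:1↔0 J2 <8,1,5>
P:1↔4 J1 <8,2,5>
#8 <9,2,5>
PS:4↔8 J2 <9,2,6>
P:5↔6 J1 <9,3,6>
P:5↔1 J1 <9,4,6>
#9 <10,4,6>
C:6↔9 J2 <10,4,7>
3×9 − 2×4 − 1×7 = 12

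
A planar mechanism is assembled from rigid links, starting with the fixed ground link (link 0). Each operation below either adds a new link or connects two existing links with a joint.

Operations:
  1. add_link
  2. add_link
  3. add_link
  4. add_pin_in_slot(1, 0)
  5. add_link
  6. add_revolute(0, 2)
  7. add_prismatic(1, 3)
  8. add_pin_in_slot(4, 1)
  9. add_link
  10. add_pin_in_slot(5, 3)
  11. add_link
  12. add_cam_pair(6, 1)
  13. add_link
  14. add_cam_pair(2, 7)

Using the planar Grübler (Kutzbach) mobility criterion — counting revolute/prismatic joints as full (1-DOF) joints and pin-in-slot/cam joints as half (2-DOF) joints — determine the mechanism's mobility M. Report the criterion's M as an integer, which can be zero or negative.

(L,J1,J2)=(1,0,0); link0 fixed
link1: (2,0,0)
link2: (3,0,0)
link3: (4,0,0)
PS 1-0 [J2]: (4,0,1)
link4: (5,0,1)
R 0-2 [J1]: (5,1,1)
P 1-3 [J1]: (5,2,1)
PS 4-1 [J2]: (5,2,2)
link5: (6,2,2)
PS 5-3 [J2]: (6,2,3)
link6: (7,2,3)
C 6-1 [J2]: (7,2,4)
link7: (8,2,4)
C 2-7 [J2]: (8,2,5)
Grübler: 3·7 − 2·2 − 5 = 12

M = 12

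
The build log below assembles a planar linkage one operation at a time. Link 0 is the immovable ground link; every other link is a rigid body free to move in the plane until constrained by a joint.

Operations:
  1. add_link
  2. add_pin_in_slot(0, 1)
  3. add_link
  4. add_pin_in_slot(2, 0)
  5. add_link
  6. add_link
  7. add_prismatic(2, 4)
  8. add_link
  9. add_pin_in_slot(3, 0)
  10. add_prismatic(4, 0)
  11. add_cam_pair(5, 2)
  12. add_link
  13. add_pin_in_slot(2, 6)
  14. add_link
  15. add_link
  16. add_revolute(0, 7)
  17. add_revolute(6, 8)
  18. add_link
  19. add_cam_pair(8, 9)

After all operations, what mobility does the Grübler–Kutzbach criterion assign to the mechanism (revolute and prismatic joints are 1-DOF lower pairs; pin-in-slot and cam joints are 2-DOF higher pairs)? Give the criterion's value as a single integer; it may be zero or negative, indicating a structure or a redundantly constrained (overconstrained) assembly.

M = 13

L=1 J1=0 J2=0
add link → L=2 J1=0 J2=0
PS@0,1 dof=2 J2 → L=2 J1=0 J2=1
add link → L=3 J1=0 J2=1
PS@2,0 dof=2 J2 → L=3 J1=0 J2=2
add link → L=4 J1=0 J2=2
add link → L=5 J1=0 J2=2
P@2,4 dof=1 J1 → L=5 J1=1 J2=2
add link → L=6 J1=1 J2=2
PS@3,0 dof=2 J2 → L=6 J1=1 J2=3
P@4,0 dof=1 J1 → L=6 J1=2 J2=3
C@5,2 dof=2 J2 → L=6 J1=2 J2=4
add link → L=7 J1=2 J2=4
PS@2,6 dof=2 J2 → L=7 J1=2 J2=5
add link → L=8 J1=2 J2=5
add link → L=9 J1=2 J2=5
R@0,7 dof=1 J1 → L=9 J1=3 J2=5
R@6,8 dof=1 J1 → L=9 J1=4 J2=5
add link → L=10 J1=4 J2=5
C@8,9 dof=2 J2 → L=10 J1=4 J2=6
M=3(L−1)−2J1−J2=3·9−2·4−6=13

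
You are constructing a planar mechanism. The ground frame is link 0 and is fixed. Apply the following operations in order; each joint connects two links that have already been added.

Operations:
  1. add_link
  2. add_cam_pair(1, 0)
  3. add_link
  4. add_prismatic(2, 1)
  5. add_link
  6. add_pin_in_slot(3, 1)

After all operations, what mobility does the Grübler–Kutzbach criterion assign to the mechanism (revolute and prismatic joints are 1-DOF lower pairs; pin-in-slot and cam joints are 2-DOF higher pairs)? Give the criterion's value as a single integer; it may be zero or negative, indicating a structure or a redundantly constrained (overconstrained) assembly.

link 0 = ground. State L|J1|J2 = 1|0|0
+link1  2|0|0
C(1,0) f=2→J2  2|0|1
+link2  3|0|1
P(2,1) f=1→J1  3|1|1
+link3  4|1|1
PS(3,1) f=2→J2  4|1|2
M = 3(4−1)−2·1−2 = 9−2−2 = 5

M = 5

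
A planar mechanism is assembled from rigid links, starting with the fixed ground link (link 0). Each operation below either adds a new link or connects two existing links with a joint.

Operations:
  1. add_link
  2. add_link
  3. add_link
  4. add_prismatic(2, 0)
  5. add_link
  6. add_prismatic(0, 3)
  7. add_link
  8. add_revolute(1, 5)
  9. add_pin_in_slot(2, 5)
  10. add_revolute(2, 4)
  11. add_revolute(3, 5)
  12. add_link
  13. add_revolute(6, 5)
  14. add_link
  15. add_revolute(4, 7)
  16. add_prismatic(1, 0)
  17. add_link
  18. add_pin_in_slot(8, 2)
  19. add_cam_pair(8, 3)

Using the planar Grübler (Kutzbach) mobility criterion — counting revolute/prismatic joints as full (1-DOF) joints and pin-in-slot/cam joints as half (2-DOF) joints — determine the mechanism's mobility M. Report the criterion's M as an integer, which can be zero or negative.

L=1 J1=0 J2=0
add link → L=2 J1=0 J2=0
add link → L=3 J1=0 J2=0
add link → L=4 J1=0 J2=0
P@2,0 dof=1 J1 → L=4 J1=1 J2=0
add link → L=5 J1=1 J2=0
P@0,3 dof=1 J1 → L=5 J1=2 J2=0
add link → L=6 J1=2 J2=0
R@1,5 dof=1 J1 → L=6 J1=3 J2=0
PS@2,5 dof=2 J2 → L=6 J1=3 J2=1
R@2,4 dof=1 J1 → L=6 J1=4 J2=1
R@3,5 dof=1 J1 → L=6 J1=5 J2=1
add link → L=7 J1=5 J2=1
R@6,5 dof=1 J1 → L=7 J1=6 J2=1
add link → L=8 J1=6 J2=1
R@4,7 dof=1 J1 → L=8 J1=7 J2=1
P@1,0 dof=1 J1 → L=8 J1=8 J2=1
add link → L=9 J1=8 J2=1
PS@8,2 dof=2 J2 → L=9 J1=8 J2=2
C@8,3 dof=2 J2 → L=9 J1=8 J2=3
M=3(L−1)−2J1−J2=3·8−2·8−3=5

M = 5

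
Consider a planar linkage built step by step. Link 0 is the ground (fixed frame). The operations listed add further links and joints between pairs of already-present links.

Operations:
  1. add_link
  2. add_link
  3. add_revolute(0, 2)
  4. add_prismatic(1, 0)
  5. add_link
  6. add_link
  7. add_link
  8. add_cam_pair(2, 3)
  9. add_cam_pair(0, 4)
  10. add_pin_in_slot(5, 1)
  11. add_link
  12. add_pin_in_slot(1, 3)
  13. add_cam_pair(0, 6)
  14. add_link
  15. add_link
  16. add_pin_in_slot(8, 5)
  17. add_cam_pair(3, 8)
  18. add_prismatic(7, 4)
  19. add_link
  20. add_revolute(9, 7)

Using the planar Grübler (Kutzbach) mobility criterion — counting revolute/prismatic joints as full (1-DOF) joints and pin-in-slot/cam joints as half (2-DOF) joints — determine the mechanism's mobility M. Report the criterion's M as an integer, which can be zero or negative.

M = 12

link 0 = ground. State L|J1|J2 = 1|0|0
+link1  2|0|0
+link2  3|0|0
R(0,2) f=1→J1  3|1|0
P(1,0) f=1→J1  3|2|0
+link3  4|2|0
+link4  5|2|0
+link5  6|2|0
C(2,3) f=2→J2  6|2|1
C(0,4) f=2→J2  6|2|2
PS(5,1) f=2→J2  6|2|3
+link6  7|2|3
PS(1,3) f=2→J2  7|2|4
C(0,6) f=2→J2  7|2|5
+link7  8|2|5
+link8  9|2|5
PS(8,5) f=2→J2  9|2|6
C(3,8) f=2→J2  9|2|7
P(7,4) f=1→J1  9|3|7
+link9  10|3|7
R(9,7) f=1→J1  10|4|7
M = 3(10−1)−2·4−7 = 27−8−7 = 12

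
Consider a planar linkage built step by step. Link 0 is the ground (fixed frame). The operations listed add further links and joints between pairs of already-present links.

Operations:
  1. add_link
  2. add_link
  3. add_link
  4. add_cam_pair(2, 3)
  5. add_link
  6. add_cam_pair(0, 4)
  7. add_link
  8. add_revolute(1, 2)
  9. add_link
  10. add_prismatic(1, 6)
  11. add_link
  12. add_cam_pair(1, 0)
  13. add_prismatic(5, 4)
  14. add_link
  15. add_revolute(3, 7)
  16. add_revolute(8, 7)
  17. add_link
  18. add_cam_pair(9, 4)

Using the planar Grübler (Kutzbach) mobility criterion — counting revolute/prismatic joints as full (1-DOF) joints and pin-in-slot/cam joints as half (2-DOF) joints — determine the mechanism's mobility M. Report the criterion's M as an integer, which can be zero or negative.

M = 13

L=1 J1=0 J2=0
add link → L=2 J1=0 J2=0
add link → L=3 J1=0 J2=0
add link → L=4 J1=0 J2=0
C@2,3 dof=2 J2 → L=4 J1=0 J2=1
add link → L=5 J1=0 J2=1
C@0,4 dof=2 J2 → L=5 J1=0 J2=2
add link → L=6 J1=0 J2=2
R@1,2 dof=1 J1 → L=6 J1=1 J2=2
add link → L=7 J1=1 J2=2
P@1,6 dof=1 J1 → L=7 J1=2 J2=2
add link → L=8 J1=2 J2=2
C@1,0 dof=2 J2 → L=8 J1=2 J2=3
P@5,4 dof=1 J1 → L=8 J1=3 J2=3
add link → L=9 J1=3 J2=3
R@3,7 dof=1 J1 → L=9 J1=4 J2=3
R@8,7 dof=1 J1 → L=9 J1=5 J2=3
add link → L=10 J1=5 J2=3
C@9,4 dof=2 J2 → L=10 J1=5 J2=4
M=3(L−1)−2J1−J2=3·9−2·5−4=13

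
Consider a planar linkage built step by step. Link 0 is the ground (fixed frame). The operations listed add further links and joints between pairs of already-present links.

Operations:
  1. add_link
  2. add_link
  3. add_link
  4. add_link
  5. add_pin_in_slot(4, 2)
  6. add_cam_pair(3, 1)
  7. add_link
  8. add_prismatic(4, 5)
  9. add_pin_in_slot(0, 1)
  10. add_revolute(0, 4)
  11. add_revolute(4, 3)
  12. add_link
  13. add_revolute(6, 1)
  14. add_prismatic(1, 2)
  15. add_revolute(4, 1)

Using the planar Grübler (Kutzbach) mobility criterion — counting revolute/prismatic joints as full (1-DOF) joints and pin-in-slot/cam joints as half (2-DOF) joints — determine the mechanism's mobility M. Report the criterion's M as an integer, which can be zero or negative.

M = 3

link 0 = ground. State L|J1|J2 = 1|0|0
+link1  2|0|0
+link2  3|0|0
+link3  4|0|0
+link4  5|0|0
PS(4,2) f=2→J2  5|0|1
C(3,1) f=2→J2  5|0|2
+link5  6|0|2
P(4,5) f=1→J1  6|1|2
PS(0,1) f=2→J2  6|1|3
R(0,4) f=1→J1  6|2|3
R(4,3) f=1→J1  6|3|3
+link6  7|3|3
R(6,1) f=1→J1  7|4|3
P(1,2) f=1→J1  7|5|3
R(4,1) f=1→J1  7|6|3
M = 3(7−1)−2·6−3 = 18−12−3 = 3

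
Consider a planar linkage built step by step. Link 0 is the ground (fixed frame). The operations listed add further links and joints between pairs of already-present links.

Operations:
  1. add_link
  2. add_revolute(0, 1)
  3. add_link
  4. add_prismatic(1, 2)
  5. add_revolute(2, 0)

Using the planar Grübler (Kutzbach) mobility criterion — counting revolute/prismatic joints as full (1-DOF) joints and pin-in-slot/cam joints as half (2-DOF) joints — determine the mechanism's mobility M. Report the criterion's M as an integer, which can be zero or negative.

[1;0;0] (link 0 is ground)
L+ [2;0;0]
R(0,1)∈J1 [2;1;0]
L+ [3;1;0]
P(1,2)∈J1 [3;2;0]
R(2,0)∈J1 [3;3;0]
mobility = 6 − 6 − 0 = 0

M = 0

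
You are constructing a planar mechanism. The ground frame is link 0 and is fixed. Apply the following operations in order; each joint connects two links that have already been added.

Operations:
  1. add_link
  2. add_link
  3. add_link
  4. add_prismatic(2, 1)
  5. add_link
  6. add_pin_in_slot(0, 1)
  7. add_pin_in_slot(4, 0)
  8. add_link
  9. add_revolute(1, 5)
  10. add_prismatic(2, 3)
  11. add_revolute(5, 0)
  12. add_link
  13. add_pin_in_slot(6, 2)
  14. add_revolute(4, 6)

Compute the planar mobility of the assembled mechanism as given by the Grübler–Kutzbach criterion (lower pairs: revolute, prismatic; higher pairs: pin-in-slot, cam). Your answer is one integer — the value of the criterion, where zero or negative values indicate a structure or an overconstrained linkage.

M = 5

ground; <1,0,0>
#1 <2,0,0>
#2 <3,0,0>
#3 <4,0,0>
P:2↔1 J1 <4,1,0>
#4 <5,1,0>
PS:0↔1 J2 <5,1,1>
PS:4↔0 J2 <5,1,2>
#5 <6,1,2>
R:1↔5 J1 <6,2,2>
P:2↔3 J1 <6,3,2>
R:5↔0 J1 <6,4,2>
#6 <7,4,2>
PS:6↔2 J2 <7,4,3>
R:4↔6 J1 <7,5,3>
3×6 − 2×5 − 1×3 = 5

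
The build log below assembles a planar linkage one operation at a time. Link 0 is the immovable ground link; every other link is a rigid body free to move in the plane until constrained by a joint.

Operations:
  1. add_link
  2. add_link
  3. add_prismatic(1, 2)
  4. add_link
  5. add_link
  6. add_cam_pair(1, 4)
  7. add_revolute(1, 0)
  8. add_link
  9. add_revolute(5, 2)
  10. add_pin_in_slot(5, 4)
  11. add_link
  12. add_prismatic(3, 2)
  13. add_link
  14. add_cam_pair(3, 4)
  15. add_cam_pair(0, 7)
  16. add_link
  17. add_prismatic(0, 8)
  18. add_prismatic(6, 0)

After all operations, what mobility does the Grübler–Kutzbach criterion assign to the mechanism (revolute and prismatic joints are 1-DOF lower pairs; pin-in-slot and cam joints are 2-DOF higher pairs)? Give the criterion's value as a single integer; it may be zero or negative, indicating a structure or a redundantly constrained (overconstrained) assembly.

M = 8

link 0 = ground. State L|J1|J2 = 1|0|0
+link1  2|0|0
+link2  3|0|0
P(1,2) f=1→J1  3|1|0
+link3  4|1|0
+link4  5|1|0
C(1,4) f=2→J2  5|1|1
R(1,0) f=1→J1  5|2|1
+link5  6|2|1
R(5,2) f=1→J1  6|3|1
PS(5,4) f=2→J2  6|3|2
+link6  7|3|2
P(3,2) f=1→J1  7|4|2
+link7  8|4|2
C(3,4) f=2→J2  8|4|3
C(0,7) f=2→J2  8|4|4
+link8  9|4|4
P(0,8) f=1→J1  9|5|4
P(6,0) f=1→J1  9|6|4
M = 3(9−1)−2·6−4 = 24−12−4 = 8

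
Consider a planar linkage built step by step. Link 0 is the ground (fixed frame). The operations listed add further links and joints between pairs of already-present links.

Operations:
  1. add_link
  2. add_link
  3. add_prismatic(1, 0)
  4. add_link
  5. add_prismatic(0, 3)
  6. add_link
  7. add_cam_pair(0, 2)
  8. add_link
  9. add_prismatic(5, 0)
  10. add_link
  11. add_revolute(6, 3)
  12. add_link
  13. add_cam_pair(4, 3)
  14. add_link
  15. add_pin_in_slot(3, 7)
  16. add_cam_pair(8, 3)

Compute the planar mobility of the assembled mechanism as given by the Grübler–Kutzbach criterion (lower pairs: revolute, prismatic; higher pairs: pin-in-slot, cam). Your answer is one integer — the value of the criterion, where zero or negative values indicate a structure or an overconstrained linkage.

M = 12

L=1 J1=0 J2=0
add link → L=2 J1=0 J2=0
add link → L=3 J1=0 J2=0
P@1,0 dof=1 J1 → L=3 J1=1 J2=0
add link → L=4 J1=1 J2=0
P@0,3 dof=1 J1 → L=4 J1=2 J2=0
add link → L=5 J1=2 J2=0
C@0,2 dof=2 J2 → L=5 J1=2 J2=1
add link → L=6 J1=2 J2=1
P@5,0 dof=1 J1 → L=6 J1=3 J2=1
add link → L=7 J1=3 J2=1
R@6,3 dof=1 J1 → L=7 J1=4 J2=1
add link → L=8 J1=4 J2=1
C@4,3 dof=2 J2 → L=8 J1=4 J2=2
add link → L=9 J1=4 J2=2
PS@3,7 dof=2 J2 → L=9 J1=4 J2=3
C@8,3 dof=2 J2 → L=9 J1=4 J2=4
M=3(L−1)−2J1−J2=3·8−2·4−4=12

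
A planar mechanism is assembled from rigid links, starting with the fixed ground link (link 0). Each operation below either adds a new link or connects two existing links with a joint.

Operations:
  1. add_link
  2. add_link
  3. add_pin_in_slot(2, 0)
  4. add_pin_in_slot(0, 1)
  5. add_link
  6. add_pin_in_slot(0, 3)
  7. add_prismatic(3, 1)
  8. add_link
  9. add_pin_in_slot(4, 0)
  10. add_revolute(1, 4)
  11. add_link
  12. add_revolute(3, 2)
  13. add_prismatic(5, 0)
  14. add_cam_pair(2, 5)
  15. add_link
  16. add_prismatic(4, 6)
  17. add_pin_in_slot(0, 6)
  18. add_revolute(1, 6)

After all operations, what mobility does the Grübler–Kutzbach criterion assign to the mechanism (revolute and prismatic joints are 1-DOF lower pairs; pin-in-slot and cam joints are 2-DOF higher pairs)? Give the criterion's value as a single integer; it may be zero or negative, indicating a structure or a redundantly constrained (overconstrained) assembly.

(L,J1,J2)=(1,0,0); link0 fixed
link1: (2,0,0)
link2: (3,0,0)
PS 2-0 [J2]: (3,0,1)
PS 0-1 [J2]: (3,0,2)
link3: (4,0,2)
PS 0-3 [J2]: (4,0,3)
P 3-1 [J1]: (4,1,3)
link4: (5,1,3)
PS 4-0 [J2]: (5,1,4)
R 1-4 [J1]: (5,2,4)
link5: (6,2,4)
R 3-2 [J1]: (6,3,4)
P 5-0 [J1]: (6,4,4)
C 2-5 [J2]: (6,4,5)
link6: (7,4,5)
P 4-6 [J1]: (7,5,5)
PS 0-6 [J2]: (7,5,6)
R 1-6 [J1]: (7,6,6)
Grübler: 3·6 − 2·6 − 6 = 0

M = 0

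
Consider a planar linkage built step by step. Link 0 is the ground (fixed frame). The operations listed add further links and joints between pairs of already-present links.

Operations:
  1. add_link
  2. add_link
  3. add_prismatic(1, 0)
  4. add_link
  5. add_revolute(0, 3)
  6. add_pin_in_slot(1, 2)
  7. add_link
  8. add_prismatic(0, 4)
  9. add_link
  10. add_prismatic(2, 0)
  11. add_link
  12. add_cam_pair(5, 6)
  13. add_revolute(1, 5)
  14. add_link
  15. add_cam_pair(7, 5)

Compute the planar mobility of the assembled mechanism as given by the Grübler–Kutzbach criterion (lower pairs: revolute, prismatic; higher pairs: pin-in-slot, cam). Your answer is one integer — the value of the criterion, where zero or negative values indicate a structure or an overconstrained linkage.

[1;0;0] (link 0 is ground)
L+ [2;0;0]
L+ [3;0;0]
P(1,0)∈J1 [3;1;0]
L+ [4;1;0]
R(0,3)∈J1 [4;2;0]
PS(1,2)∈J2 [4;2;1]
L+ [5;2;1]
P(0,4)∈J1 [5;3;1]
L+ [6;3;1]
P(2,0)∈J1 [6;4;1]
L+ [7;4;1]
C(5,6)∈J2 [7;4;2]
R(1,5)∈J1 [7;5;2]
L+ [8;5;2]
C(7,5)∈J2 [8;5;3]
mobility = 21 − 10 − 3 = 8

M = 8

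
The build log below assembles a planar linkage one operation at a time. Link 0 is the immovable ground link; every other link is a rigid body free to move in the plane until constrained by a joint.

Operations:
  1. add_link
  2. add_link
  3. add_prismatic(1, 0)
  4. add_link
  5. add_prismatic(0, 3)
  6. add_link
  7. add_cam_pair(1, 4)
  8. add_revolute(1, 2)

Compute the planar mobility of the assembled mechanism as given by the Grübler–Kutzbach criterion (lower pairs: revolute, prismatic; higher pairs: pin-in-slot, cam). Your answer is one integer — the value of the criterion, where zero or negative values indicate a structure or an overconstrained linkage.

M = 5

(L,J1,J2)=(1,0,0); link0 fixed
link1: (2,0,0)
link2: (3,0,0)
P 1-0 [J1]: (3,1,0)
link3: (4,1,0)
P 0-3 [J1]: (4,2,0)
link4: (5,2,0)
C 1-4 [J2]: (5,2,1)
R 1-2 [J1]: (5,3,1)
Grübler: 3·4 − 2·3 − 1 = 5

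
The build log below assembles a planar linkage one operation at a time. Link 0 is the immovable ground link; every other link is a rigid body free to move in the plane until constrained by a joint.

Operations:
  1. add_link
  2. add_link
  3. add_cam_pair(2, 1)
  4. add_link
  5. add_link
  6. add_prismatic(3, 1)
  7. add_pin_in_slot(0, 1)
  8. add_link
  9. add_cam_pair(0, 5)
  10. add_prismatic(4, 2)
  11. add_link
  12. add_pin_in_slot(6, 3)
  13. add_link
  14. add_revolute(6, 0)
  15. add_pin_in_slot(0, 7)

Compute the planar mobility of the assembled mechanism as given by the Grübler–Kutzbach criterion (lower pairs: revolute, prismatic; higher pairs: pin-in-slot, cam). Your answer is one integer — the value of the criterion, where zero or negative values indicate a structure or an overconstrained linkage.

M = 10

L=1 J1=0 J2=0
add link → L=2 J1=0 J2=0
add link → L=3 J1=0 J2=0
C@2,1 dof=2 J2 → L=3 J1=0 J2=1
add link → L=4 J1=0 J2=1
add link → L=5 J1=0 J2=1
P@3,1 dof=1 J1 → L=5 J1=1 J2=1
PS@0,1 dof=2 J2 → L=5 J1=1 J2=2
add link → L=6 J1=1 J2=2
C@0,5 dof=2 J2 → L=6 J1=1 J2=3
P@4,2 dof=1 J1 → L=6 J1=2 J2=3
add link → L=7 J1=2 J2=3
PS@6,3 dof=2 J2 → L=7 J1=2 J2=4
add link → L=8 J1=2 J2=4
R@6,0 dof=1 J1 → L=8 J1=3 J2=4
PS@0,7 dof=2 J2 → L=8 J1=3 J2=5
M=3(L−1)−2J1−J2=3·7−2·3−5=10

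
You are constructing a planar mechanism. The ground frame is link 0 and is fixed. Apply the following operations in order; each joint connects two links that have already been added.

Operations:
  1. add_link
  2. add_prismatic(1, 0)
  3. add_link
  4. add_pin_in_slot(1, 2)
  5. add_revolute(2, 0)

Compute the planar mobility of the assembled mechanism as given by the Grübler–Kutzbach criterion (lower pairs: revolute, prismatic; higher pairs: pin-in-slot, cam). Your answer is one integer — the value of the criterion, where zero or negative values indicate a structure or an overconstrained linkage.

link 0 = ground. State L|J1|J2 = 1|0|0
+link1  2|0|0
P(1,0) f=1→J1  2|1|0
+link2  3|1|0
PS(1,2) f=2→J2  3|1|1
R(2,0) f=1→J1  3|2|1
M = 3(3−1)−2·2−1 = 6−4−1 = 1

M = 1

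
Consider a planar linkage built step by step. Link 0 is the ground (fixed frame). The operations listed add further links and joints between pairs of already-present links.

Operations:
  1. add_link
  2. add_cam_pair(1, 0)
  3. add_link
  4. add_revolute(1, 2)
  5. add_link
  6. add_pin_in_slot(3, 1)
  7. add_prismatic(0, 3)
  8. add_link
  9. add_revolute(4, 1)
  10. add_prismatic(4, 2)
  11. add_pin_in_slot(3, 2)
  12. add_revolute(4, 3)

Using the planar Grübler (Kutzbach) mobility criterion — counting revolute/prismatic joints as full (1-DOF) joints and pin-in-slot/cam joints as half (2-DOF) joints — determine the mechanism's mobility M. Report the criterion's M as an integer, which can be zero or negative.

M = -1

L=1 J1=0 J2=0
add link → L=2 J1=0 J2=0
C@1,0 dof=2 J2 → L=2 J1=0 J2=1
add link → L=3 J1=0 J2=1
R@1,2 dof=1 J1 → L=3 J1=1 J2=1
add link → L=4 J1=1 J2=1
PS@3,1 dof=2 J2 → L=4 J1=1 J2=2
P@0,3 dof=1 J1 → L=4 J1=2 J2=2
add link → L=5 J1=2 J2=2
R@4,1 dof=1 J1 → L=5 J1=3 J2=2
P@4,2 dof=1 J1 → L=5 J1=4 J2=2
PS@3,2 dof=2 J2 → L=5 J1=4 J2=3
R@4,3 dof=1 J1 → L=5 J1=5 J2=3
M=3(L−1)−2J1−J2=3·4−2·5−3=-1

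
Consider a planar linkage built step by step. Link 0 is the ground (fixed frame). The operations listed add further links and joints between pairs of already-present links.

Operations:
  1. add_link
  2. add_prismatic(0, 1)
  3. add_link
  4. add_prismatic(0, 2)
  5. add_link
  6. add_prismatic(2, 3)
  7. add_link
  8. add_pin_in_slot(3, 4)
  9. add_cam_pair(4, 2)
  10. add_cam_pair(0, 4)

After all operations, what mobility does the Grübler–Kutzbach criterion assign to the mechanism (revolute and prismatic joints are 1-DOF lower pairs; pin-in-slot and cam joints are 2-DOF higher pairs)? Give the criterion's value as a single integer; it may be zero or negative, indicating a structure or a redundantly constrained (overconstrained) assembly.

M = 3

[1;0;0] (link 0 is ground)
L+ [2;0;0]
P(0,1)∈J1 [2;1;0]
L+ [3;1;0]
P(0,2)∈J1 [3;2;0]
L+ [4;2;0]
P(2,3)∈J1 [4;3;0]
L+ [5;3;0]
PS(3,4)∈J2 [5;3;1]
C(4,2)∈J2 [5;3;2]
C(0,4)∈J2 [5;3;3]
mobility = 12 − 6 − 3 = 3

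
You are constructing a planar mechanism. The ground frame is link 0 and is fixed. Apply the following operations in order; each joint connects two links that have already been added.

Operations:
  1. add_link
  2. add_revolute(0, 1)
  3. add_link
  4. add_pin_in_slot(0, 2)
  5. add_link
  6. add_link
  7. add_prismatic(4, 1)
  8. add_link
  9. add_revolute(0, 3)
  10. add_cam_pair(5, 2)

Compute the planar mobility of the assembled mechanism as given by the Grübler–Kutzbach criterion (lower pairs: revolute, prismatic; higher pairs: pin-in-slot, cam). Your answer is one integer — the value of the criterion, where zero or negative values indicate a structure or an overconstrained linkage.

M = 7

L=1 J1=0 J2=0
add link → L=2 J1=0 J2=0
R@0,1 dof=1 J1 → L=2 J1=1 J2=0
add link → L=3 J1=1 J2=0
PS@0,2 dof=2 J2 → L=3 J1=1 J2=1
add link → L=4 J1=1 J2=1
add link → L=5 J1=1 J2=1
P@4,1 dof=1 J1 → L=5 J1=2 J2=1
add link → L=6 J1=2 J2=1
R@0,3 dof=1 J1 → L=6 J1=3 J2=1
C@5,2 dof=2 J2 → L=6 J1=3 J2=2
M=3(L−1)−2J1−J2=3·5−2·3−2=7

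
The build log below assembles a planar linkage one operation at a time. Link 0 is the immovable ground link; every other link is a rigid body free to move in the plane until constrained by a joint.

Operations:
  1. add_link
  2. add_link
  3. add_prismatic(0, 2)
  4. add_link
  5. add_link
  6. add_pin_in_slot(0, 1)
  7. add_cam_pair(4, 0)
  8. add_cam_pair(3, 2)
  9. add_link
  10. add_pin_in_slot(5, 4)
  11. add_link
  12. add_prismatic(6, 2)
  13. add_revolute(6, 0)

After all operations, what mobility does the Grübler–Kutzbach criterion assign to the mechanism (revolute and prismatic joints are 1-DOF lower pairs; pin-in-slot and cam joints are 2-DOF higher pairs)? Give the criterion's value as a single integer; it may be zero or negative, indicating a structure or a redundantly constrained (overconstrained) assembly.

M = 8

[1;0;0] (link 0 is ground)
L+ [2;0;0]
L+ [3;0;0]
P(0,2)∈J1 [3;1;0]
L+ [4;1;0]
L+ [5;1;0]
PS(0,1)∈J2 [5;1;1]
C(4,0)∈J2 [5;1;2]
C(3,2)∈J2 [5;1;3]
L+ [6;1;3]
PS(5,4)∈J2 [6;1;4]
L+ [7;1;4]
P(6,2)∈J1 [7;2;4]
R(6,0)∈J1 [7;3;4]
mobility = 18 − 6 − 4 = 8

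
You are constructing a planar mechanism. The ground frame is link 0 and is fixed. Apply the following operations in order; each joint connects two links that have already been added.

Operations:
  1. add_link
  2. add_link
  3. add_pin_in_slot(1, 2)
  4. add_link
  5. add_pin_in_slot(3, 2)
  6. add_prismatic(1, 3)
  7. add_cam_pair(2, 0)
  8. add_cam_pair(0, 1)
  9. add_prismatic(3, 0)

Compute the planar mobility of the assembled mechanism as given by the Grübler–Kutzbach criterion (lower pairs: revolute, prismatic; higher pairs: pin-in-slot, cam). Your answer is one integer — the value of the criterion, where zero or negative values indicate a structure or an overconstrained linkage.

[1;0;0] (link 0 is ground)
L+ [2;0;0]
L+ [3;0;0]
PS(1,2)∈J2 [3;0;1]
L+ [4;0;1]
PS(3,2)∈J2 [4;0;2]
P(1,3)∈J1 [4;1;2]
C(2,0)∈J2 [4;1;3]
C(0,1)∈J2 [4;1;4]
P(3,0)∈J1 [4;2;4]
mobility = 9 − 4 − 4 = 1

M = 1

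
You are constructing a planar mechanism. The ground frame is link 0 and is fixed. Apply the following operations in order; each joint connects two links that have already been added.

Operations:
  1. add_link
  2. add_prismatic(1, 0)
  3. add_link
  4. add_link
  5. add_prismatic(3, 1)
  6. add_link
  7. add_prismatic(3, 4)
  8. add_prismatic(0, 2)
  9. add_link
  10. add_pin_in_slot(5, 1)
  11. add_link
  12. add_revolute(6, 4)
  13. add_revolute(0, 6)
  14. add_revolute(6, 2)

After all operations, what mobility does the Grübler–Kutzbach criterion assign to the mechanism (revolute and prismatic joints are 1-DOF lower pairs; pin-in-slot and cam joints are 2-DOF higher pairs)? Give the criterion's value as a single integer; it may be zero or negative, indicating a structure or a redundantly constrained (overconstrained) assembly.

link 0 = ground. State L|J1|J2 = 1|0|0
+link1  2|0|0
P(1,0) f=1→J1  2|1|0
+link2  3|1|0
+link3  4|1|0
P(3,1) f=1→J1  4|2|0
+link4  5|2|0
P(3,4) f=1→J1  5|3|0
P(0,2) f=1→J1  5|4|0
+link5  6|4|0
PS(5,1) f=2→J2  6|4|1
+link6  7|4|1
R(6,4) f=1→J1  7|5|1
R(0,6) f=1→J1  7|6|1
R(6,2) f=1→J1  7|7|1
M = 3(7−1)−2·7−1 = 18−14−1 = 3

M = 3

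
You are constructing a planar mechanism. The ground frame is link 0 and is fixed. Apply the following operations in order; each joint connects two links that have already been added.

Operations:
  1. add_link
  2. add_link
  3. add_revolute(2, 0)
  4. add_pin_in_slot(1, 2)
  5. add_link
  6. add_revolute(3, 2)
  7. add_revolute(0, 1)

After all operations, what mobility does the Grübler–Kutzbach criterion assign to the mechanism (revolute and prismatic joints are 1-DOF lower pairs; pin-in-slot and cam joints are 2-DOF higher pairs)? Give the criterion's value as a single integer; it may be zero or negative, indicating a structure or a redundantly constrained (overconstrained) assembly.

M = 2

L=1 J1=0 J2=0
add link → L=2 J1=0 J2=0
add link → L=3 J1=0 J2=0
R@2,0 dof=1 J1 → L=3 J1=1 J2=0
PS@1,2 dof=2 J2 → L=3 J1=1 J2=1
add link → L=4 J1=1 J2=1
R@3,2 dof=1 J1 → L=4 J1=2 J2=1
R@0,1 dof=1 J1 → L=4 J1=3 J2=1
M=3(L−1)−2J1−J2=3·3−2·3−1=2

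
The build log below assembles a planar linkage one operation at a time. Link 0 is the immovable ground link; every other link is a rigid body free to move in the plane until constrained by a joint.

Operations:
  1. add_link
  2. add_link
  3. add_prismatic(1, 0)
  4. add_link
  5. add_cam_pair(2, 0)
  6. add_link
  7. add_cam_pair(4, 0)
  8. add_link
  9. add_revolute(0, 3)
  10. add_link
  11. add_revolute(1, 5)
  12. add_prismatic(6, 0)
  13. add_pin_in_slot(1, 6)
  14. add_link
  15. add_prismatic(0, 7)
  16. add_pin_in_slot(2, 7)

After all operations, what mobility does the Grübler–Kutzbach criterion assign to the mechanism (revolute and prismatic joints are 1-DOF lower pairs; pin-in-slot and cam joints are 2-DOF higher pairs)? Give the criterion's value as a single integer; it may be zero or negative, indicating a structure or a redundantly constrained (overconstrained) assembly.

M = 7

link 0 = ground. State L|J1|J2 = 1|0|0
+link1  2|0|0
+link2  3|0|0
P(1,0) f=1→J1  3|1|0
+link3  4|1|0
C(2,0) f=2→J2  4|1|1
+link4  5|1|1
C(4,0) f=2→J2  5|1|2
+link5  6|1|2
R(0,3) f=1→J1  6|2|2
+link6  7|2|2
R(1,5) f=1→J1  7|3|2
P(6,0) f=1→J1  7|4|2
PS(1,6) f=2→J2  7|4|3
+link7  8|4|3
P(0,7) f=1→J1  8|5|3
PS(2,7) f=2→J2  8|5|4
M = 3(8−1)−2·5−4 = 21−10−4 = 7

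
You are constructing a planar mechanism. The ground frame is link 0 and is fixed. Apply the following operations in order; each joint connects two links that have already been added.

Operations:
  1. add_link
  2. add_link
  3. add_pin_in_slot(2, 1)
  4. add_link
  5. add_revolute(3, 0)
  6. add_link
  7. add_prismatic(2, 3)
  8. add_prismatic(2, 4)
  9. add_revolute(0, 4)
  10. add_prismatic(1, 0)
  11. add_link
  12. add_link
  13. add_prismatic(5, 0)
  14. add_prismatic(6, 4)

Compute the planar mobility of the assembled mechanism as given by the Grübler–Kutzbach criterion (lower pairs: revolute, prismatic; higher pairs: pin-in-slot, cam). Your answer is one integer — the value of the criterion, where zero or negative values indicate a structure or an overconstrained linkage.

M = 3

link 0 = ground. State L|J1|J2 = 1|0|0
+link1  2|0|0
+link2  3|0|0
PS(2,1) f=2→J2  3|0|1
+link3  4|0|1
R(3,0) f=1→J1  4|1|1
+link4  5|1|1
P(2,3) f=1→J1  5|2|1
P(2,4) f=1→J1  5|3|1
R(0,4) f=1→J1  5|4|1
P(1,0) f=1→J1  5|5|1
+link5  6|5|1
+link6  7|5|1
P(5,0) f=1→J1  7|6|1
P(6,4) f=1→J1  7|7|1
M = 3(7−1)−2·7−1 = 18−14−1 = 3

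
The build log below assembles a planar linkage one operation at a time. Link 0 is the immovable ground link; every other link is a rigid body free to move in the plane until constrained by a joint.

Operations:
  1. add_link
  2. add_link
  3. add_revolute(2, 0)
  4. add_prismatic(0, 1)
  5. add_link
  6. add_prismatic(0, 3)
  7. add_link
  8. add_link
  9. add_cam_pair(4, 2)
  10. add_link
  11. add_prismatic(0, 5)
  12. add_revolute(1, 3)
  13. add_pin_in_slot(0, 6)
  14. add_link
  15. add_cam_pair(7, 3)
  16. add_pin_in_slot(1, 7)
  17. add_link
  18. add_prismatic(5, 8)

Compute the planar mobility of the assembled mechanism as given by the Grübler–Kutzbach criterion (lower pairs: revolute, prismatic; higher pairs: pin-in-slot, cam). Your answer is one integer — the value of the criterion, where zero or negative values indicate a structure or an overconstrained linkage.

M = 8

link 0 = ground. State L|J1|J2 = 1|0|0
+link1  2|0|0
+link2  3|0|0
R(2,0) f=1→J1  3|1|0
P(0,1) f=1→J1  3|2|0
+link3  4|2|0
P(0,3) f=1→J1  4|3|0
+link4  5|3|0
+link5  6|3|0
C(4,2) f=2→J2  6|3|1
+link6  7|3|1
P(0,5) f=1→J1  7|4|1
R(1,3) f=1→J1  7|5|1
PS(0,6) f=2→J2  7|5|2
+link7  8|5|2
C(7,3) f=2→J2  8|5|3
PS(1,7) f=2→J2  8|5|4
+link8  9|5|4
P(5,8) f=1→J1  9|6|4
M = 3(9−1)−2·6−4 = 24−12−4 = 8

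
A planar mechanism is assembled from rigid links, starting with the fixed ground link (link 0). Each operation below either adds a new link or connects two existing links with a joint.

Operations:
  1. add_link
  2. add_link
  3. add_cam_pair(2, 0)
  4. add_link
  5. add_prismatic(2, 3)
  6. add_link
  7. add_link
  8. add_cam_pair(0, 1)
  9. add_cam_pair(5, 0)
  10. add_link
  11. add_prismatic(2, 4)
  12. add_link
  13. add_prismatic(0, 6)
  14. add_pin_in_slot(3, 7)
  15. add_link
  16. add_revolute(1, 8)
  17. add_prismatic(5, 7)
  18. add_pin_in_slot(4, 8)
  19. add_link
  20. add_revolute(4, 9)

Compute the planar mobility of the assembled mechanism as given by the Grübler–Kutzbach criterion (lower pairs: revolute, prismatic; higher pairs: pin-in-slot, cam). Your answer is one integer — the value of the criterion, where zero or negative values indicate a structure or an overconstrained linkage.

(L,J1,J2)=(1,0,0); link0 fixed
link1: (2,0,0)
link2: (3,0,0)
C 2-0 [J2]: (3,0,1)
link3: (4,0,1)
P 2-3 [J1]: (4,1,1)
link4: (5,1,1)
link5: (6,1,1)
C 0-1 [J2]: (6,1,2)
C 5-0 [J2]: (6,1,3)
link6: (7,1,3)
P 2-4 [J1]: (7,2,3)
link7: (8,2,3)
P 0-6 [J1]: (8,3,3)
PS 3-7 [J2]: (8,3,4)
link8: (9,3,4)
R 1-8 [J1]: (9,4,4)
P 5-7 [J1]: (9,5,4)
PS 4-8 [J2]: (9,5,5)
link9: (10,5,5)
R 4-9 [J1]: (10,6,5)
Grübler: 3·9 − 2·6 − 5 = 10

M = 10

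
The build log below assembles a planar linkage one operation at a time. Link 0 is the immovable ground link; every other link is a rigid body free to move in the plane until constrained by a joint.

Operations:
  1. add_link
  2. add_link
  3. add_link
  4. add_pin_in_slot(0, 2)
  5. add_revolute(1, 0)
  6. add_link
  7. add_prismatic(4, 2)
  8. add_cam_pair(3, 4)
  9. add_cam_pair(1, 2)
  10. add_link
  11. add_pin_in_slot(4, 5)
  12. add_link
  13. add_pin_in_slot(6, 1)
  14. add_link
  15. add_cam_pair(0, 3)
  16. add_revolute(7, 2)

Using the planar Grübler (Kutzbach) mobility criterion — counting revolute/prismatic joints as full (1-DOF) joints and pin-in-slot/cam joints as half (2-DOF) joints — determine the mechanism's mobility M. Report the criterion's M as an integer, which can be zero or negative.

M = 9

link 0 = ground. State L|J1|J2 = 1|0|0
+link1  2|0|0
+link2  3|0|0
+link3  4|0|0
PS(0,2) f=2→J2  4|0|1
R(1,0) f=1→J1  4|1|1
+link4  5|1|1
P(4,2) f=1→J1  5|2|1
C(3,4) f=2→J2  5|2|2
C(1,2) f=2→J2  5|2|3
+link5  6|2|3
PS(4,5) f=2→J2  6|2|4
+link6  7|2|4
PS(6,1) f=2→J2  7|2|5
+link7  8|2|5
C(0,3) f=2→J2  8|2|6
R(7,2) f=1→J1  8|3|6
M = 3(8−1)−2·3−6 = 21−6−6 = 9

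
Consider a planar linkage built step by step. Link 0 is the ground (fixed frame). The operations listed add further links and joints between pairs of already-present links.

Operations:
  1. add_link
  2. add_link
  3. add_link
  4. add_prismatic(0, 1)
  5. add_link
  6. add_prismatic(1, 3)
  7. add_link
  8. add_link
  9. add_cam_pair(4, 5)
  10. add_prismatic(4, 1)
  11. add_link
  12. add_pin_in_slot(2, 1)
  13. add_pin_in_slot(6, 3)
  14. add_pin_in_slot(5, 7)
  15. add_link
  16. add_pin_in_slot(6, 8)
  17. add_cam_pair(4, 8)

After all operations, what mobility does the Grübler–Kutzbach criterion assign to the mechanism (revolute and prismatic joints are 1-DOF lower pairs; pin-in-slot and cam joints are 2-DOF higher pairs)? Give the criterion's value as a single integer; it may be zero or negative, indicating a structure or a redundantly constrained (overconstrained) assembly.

M = 12

link 0 = ground. State L|J1|J2 = 1|0|0
+link1  2|0|0
+link2  3|0|0
+link3  4|0|0
P(0,1) f=1→J1  4|1|0
+link4  5|1|0
P(1,3) f=1→J1  5|2|0
+link5  6|2|0
+link6  7|2|0
C(4,5) f=2→J2  7|2|1
P(4,1) f=1→J1  7|3|1
+link7  8|3|1
PS(2,1) f=2→J2  8|3|2
PS(6,3) f=2→J2  8|3|3
PS(5,7) f=2→J2  8|3|4
+link8  9|3|4
PS(6,8) f=2→J2  9|3|5
C(4,8) f=2→J2  9|3|6
M = 3(9−1)−2·3−6 = 24−6−6 = 12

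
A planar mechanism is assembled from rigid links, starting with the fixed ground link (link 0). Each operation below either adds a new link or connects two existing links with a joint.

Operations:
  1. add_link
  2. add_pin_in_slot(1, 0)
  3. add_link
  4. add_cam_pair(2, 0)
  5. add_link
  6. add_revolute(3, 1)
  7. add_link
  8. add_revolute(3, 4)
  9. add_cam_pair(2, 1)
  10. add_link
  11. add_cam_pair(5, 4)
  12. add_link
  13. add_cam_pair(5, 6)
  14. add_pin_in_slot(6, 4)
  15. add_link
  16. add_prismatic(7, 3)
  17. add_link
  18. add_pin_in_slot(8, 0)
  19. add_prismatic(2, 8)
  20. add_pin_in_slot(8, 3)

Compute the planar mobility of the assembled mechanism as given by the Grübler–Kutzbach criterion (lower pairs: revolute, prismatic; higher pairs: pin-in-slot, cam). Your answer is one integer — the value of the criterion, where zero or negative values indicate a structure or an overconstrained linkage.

M = 8

(L,J1,J2)=(1,0,0); link0 fixed
link1: (2,0,0)
PS 1-0 [J2]: (2,0,1)
link2: (3,0,1)
C 2-0 [J2]: (3,0,2)
link3: (4,0,2)
R 3-1 [J1]: (4,1,2)
link4: (5,1,2)
R 3-4 [J1]: (5,2,2)
C 2-1 [J2]: (5,2,3)
link5: (6,2,3)
C 5-4 [J2]: (6,2,4)
link6: (7,2,4)
C 5-6 [J2]: (7,2,5)
PS 6-4 [J2]: (7,2,6)
link7: (8,2,6)
P 7-3 [J1]: (8,3,6)
link8: (9,3,6)
PS 8-0 [J2]: (9,3,7)
P 2-8 [J1]: (9,4,7)
PS 8-3 [J2]: (9,4,8)
Grübler: 3·8 − 2·4 − 8 = 8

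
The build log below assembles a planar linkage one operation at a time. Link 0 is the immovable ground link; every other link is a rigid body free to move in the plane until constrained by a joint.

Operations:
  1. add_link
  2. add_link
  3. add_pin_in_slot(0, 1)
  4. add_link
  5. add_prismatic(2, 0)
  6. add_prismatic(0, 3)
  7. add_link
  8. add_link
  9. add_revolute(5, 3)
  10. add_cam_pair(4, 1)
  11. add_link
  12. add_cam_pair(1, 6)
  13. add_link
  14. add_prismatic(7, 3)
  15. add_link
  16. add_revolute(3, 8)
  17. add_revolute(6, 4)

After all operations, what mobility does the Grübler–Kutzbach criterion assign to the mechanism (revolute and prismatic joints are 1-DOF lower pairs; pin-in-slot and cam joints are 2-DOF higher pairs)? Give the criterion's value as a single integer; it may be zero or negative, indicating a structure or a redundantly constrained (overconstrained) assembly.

ground; <1,0,0>
#1 <2,0,0>
#2 <3,0,0>
PS:0↔1 J2 <3,0,1>
#3 <4,0,1>
P:2↔0 J1 <4,1,1>
P:0↔3 J1 <4,2,1>
#4 <5,2,1>
#5 <6,2,1>
R:5↔3 J1 <6,3,1>
C:4↔1 J2 <6,3,2>
#6 <7,3,2>
C:1↔6 J2 <7,3,3>
#7 <8,3,3>
P:7↔3 J1 <8,4,3>
#8 <9,4,3>
R:3↔8 J1 <9,5,3>
R:6↔4 J1 <9,6,3>
3×8 − 2×6 − 1×3 = 9

M = 9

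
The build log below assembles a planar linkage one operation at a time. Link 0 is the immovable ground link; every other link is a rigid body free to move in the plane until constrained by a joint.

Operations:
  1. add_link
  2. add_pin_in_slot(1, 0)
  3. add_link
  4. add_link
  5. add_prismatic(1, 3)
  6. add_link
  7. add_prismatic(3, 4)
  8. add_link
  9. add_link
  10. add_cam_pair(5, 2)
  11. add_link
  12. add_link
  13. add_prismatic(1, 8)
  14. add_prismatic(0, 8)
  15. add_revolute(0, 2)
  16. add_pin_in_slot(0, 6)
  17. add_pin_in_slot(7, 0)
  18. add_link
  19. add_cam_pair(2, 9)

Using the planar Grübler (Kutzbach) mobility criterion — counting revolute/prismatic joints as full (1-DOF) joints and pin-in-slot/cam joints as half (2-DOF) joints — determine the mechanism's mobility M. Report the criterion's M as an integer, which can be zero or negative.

M = 12

L=1 J1=0 J2=0
add link → L=2 J1=0 J2=0
PS@1,0 dof=2 J2 → L=2 J1=0 J2=1
add link → L=3 J1=0 J2=1
add link → L=4 J1=0 J2=1
P@1,3 dof=1 J1 → L=4 J1=1 J2=1
add link → L=5 J1=1 J2=1
P@3,4 dof=1 J1 → L=5 J1=2 J2=1
add link → L=6 J1=2 J2=1
add link → L=7 J1=2 J2=1
C@5,2 dof=2 J2 → L=7 J1=2 J2=2
add link → L=8 J1=2 J2=2
add link → L=9 J1=2 J2=2
P@1,8 dof=1 J1 → L=9 J1=3 J2=2
P@0,8 dof=1 J1 → L=9 J1=4 J2=2
R@0,2 dof=1 J1 → L=9 J1=5 J2=2
PS@0,6 dof=2 J2 → L=9 J1=5 J2=3
PS@7,0 dof=2 J2 → L=9 J1=5 J2=4
add link → L=10 J1=5 J2=4
C@2,9 dof=2 J2 → L=10 J1=5 J2=5
M=3(L−1)−2J1−J2=3·9−2·5−5=12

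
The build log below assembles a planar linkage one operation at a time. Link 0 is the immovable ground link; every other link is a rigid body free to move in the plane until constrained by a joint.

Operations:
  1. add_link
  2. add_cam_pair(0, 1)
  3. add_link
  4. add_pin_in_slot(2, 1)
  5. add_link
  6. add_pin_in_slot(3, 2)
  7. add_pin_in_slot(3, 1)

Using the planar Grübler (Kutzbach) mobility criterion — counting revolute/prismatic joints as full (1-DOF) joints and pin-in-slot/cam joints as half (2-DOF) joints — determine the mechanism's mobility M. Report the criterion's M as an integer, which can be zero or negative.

M = 5

link 0 = ground. State L|J1|J2 = 1|0|0
+link1  2|0|0
C(0,1) f=2→J2  2|0|1
+link2  3|0|1
PS(2,1) f=2→J2  3|0|2
+link3  4|0|2
PS(3,2) f=2→J2  4|0|3
PS(3,1) f=2→J2  4|0|4
M = 3(4−1)−2·0−4 = 9−0−4 = 5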